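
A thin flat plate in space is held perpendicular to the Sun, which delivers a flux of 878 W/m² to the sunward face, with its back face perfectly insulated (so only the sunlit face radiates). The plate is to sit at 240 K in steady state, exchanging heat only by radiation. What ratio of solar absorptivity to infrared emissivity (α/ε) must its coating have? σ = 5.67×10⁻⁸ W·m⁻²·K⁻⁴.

Balance: αS·A = εσ·1A·T⁴ ⇒ α/ε = σT⁴/S.
α/ε = 5.67×10⁻⁸·(240)⁴/878 = 5.67×10⁻⁸·3.318×10⁹/878.

α/ε ≈ 0.214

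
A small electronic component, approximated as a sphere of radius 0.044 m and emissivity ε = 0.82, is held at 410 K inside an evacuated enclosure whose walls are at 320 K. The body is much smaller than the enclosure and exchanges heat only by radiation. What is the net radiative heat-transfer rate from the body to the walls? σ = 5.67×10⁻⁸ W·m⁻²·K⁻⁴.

For a small grey body in a large enclosure: P_net = εσA(T_body⁴ − T_wall⁴).
A = 4πr² = 0.02433 m²; T_body⁴ − T_wall⁴ = 2.826×10¹⁰ − 1.049×10¹⁰ = 1.777×10¹⁰ K⁴.
|P_net| = 0.82·5.67×10⁻⁸·0.02433·1.777×10¹⁰.

P_net ≈ 20.1 W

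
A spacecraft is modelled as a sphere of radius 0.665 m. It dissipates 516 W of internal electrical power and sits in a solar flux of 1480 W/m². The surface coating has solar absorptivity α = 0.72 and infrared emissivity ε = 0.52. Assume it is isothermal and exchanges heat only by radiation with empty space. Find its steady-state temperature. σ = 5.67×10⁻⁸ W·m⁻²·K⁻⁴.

T ≈ 332 K

At steady state, absorbed solar power + internal power = radiated power.
Absorbed: α·S·A_cross = 0.72·1480·1.389 = 1480 W (cross-section πr²).
Total input = 1480 + 516 = 1996 W.
Radiated: εσ·A_surf·T⁴ with A_surf = 4πr² = 5.557 m².
T⁴ = 1996/(0.52·5.67×10⁻⁸·5.557) = 1.218×10¹⁰ K⁴.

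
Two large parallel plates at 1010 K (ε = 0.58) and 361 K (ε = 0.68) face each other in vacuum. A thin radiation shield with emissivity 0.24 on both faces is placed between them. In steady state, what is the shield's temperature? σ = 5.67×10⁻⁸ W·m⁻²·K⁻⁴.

In steady state the net flux on the hot side equals that on the cold side.
σ(T₁⁴−T_s⁴)/D₁ = σ(T_s⁴−T₂⁴)/D₂, with D₁ = 1/ε₁+1/ε_s−1 = 4.891, D₂ = 1/ε_s+1/ε₂−1 = 4.637.
Solve for T_s⁴: T_s⁴ = (D₂·T₁⁴ + D₁·T₂⁴)/(D₁+D₂) = 5.152×10¹¹ K⁴.

T_s ≈ 847 K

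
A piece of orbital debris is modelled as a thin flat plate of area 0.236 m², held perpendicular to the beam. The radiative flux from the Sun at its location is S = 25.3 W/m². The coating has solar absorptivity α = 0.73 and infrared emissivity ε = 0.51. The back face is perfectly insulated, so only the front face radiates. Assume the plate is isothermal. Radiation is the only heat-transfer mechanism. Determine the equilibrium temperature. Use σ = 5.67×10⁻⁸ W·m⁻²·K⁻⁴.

T ≈ 159 K

At equilibrium, absorbed power = emitted power.
Absorbing cross-section = A = 0.2360 m²; emitting surface = A = 0.2360 m² (ratio 1).
αS·A_cross = εσ·A_surf·T⁴  ⇒  T⁴ = αS/(ε·1σ).
T⁴ = 0.730·25.3/(0.51·1·5.67×10⁻⁸) = 6.387×10⁸ K⁴.
T = (6.387×10⁸)^(1/4).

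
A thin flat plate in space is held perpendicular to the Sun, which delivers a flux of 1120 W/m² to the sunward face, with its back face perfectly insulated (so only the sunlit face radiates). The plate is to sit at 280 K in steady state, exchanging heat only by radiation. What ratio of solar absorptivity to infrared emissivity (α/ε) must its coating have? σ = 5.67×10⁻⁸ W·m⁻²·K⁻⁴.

α/ε ≈ 0.311

Balance: αS·A = εσ·1A·T⁴ ⇒ α/ε = σT⁴/S.
α/ε = 5.67×10⁻⁸·(280)⁴/1120 = 5.67×10⁻⁸·6.147×10⁹/1120.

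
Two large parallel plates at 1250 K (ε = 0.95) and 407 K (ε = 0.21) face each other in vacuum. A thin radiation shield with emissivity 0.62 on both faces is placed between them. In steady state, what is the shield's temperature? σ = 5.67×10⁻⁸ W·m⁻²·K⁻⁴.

T_s ≈ 1170 K

In steady state the net flux on the hot side equals that on the cold side.
σ(T₁⁴−T_s⁴)/D₁ = σ(T_s⁴−T₂⁴)/D₂, with D₁ = 1/ε₁+1/ε_s−1 = 1.666, D₂ = 1/ε_s+1/ε₂−1 = 5.375.
Solve for T_s⁴: T_s⁴ = (D₂·T₁⁴ + D₁·T₂⁴)/(D₁+D₂) = 1.870×10¹² K⁴.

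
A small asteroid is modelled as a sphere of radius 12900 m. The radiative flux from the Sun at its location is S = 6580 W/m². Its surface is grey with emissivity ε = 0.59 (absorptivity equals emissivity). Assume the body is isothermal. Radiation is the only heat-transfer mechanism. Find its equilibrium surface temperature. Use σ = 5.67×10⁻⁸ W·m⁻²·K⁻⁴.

T ≈ 413 K

At equilibrium, absorbed power = emitted power.
Absorbing cross-section = πr² = 5.228×10⁸ m²; emitting surface = 4πr² = 2.091×10⁹ m² (ratio 4).
εS·A_cross = εσ·A_surf·T⁴  ⇒  T⁴ = S/(4σ)   (ε cancels).
T⁴ = 6580/(4·5.67×10⁻⁸) = 2.901×10¹⁰ K⁴.
T = (2.901×10¹⁰)^(1/4).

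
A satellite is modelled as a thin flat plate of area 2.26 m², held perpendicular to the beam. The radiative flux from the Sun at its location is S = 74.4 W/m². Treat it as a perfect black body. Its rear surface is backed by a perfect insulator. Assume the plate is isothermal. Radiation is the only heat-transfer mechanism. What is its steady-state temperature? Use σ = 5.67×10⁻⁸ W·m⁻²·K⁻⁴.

At equilibrium, absorbed power = emitted power.
Absorbing cross-section = A = 2.260 m²; emitting surface = A = 2.260 m² (ratio 1).
S·A_cross = εσ·A_surf·T⁴  ⇒  T⁴ = S/(1σ).
T⁴ = 1.00·74.4/(1·5.67×10⁻⁸) = 1.312×10⁹ K⁴.
T = (1.312×10⁹)^(1/4).

T ≈ 190 K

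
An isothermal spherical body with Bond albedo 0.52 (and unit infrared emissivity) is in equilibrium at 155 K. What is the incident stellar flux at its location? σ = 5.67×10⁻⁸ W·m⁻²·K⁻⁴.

(1−a)S·πr² = σ·4πr²·T⁴ ⇒ S = 4σT⁴/(1−a).
S = 4·5.67×10⁻⁸·5.772×10⁸/0.480.

S ≈ 273 W/m²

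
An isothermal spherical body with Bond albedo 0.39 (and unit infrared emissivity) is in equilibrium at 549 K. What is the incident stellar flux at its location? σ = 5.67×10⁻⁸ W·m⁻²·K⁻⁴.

(1−a)S·πr² = σ·4πr²·T⁴ ⇒ S = 4σT⁴/(1−a).
S = 4·5.67×10⁻⁸·9.084×10¹⁰/0.610.

S ≈ 33800 W/m²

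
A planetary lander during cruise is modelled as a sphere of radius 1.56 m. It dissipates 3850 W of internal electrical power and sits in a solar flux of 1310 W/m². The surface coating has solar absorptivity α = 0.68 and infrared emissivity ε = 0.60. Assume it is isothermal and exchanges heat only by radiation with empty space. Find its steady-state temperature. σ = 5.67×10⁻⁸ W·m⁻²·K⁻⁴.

At steady state, absorbed solar power + internal power = radiated power.
Absorbed: α·S·A_cross = 0.68·1310·7.645 = 6811 W (cross-section πr²).
Total input = 6811 + 3850 = 10660 W.
Radiated: εσ·A_surf·T⁴ with A_surf = 4πr² = 30.58 m².
T⁴ = 10660/(0.60·5.67×10⁻⁸·30.58) = 1.025×10¹⁰ K⁴.

T ≈ 318 K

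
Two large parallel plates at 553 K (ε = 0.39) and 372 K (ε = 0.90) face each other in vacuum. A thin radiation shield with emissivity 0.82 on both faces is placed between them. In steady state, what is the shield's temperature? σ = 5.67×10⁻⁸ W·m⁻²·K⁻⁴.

In steady state the net flux on the hot side equals that on the cold side.
σ(T₁⁴−T_s⁴)/D₁ = σ(T_s⁴−T₂⁴)/D₂, with D₁ = 1/ε₁+1/ε_s−1 = 2.784, D₂ = 1/ε_s+1/ε₂−1 = 1.331.
Solve for T_s⁴: T_s⁴ = (D₂·T₁⁴ + D₁·T₂⁴)/(D₁+D₂) = 4.320×10¹⁰ K⁴.

T_s ≈ 456 K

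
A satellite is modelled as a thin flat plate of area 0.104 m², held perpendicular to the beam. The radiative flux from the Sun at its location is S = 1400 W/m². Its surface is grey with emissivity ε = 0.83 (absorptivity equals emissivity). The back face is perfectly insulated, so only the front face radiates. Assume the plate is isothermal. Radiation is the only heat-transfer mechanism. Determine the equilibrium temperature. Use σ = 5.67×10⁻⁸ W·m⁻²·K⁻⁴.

At equilibrium, absorbed power = emitted power.
Absorbing cross-section = A = 0.1040 m²; emitting surface = A = 0.1040 m² (ratio 1).
εS·A_cross = εσ·A_surf·T⁴  ⇒  T⁴ = S/(1σ)   (ε cancels).
T⁴ = 1400/(1·5.67×10⁻⁸) = 2.469×10¹⁰ K⁴.
T = (2.469×10¹⁰)^(1/4).

T ≈ 396 K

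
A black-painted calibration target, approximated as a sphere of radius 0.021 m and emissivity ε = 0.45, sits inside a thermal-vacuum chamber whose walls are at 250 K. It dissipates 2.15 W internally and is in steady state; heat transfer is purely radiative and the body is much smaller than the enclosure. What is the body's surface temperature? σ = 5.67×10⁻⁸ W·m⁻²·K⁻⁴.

T ≈ 372 K

For a small grey body in a large enclosure, net radiated power = εσA(T⁴ − T_w⁴).
Steady state: P = εσA(T⁴ − T_w⁴) with A = 4πr² = 0.005542 m².
T⁴ = P/(εσA) + T_w⁴ = 2.15/(0.45·5.67×10⁻⁸·0.005542) + (250)⁴
    = 1.521×10¹⁰ + 3.906×10⁹ = 1.911×10¹⁰ K⁴.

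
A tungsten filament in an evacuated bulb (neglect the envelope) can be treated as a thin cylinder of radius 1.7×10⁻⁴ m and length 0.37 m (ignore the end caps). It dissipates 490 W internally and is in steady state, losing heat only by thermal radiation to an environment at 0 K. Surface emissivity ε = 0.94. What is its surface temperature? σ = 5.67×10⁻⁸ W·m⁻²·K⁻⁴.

Steady state: internal power = radiated power, P = εσA T⁴.
Radiating area A = 2πrL = 3.952×10⁻⁴ m².
T⁴ = P/(εσA) = 490/(0.94·5.67×10⁻⁸·3.952×10⁻⁴) = 2.326×10¹³ K⁴.
T = (2.326×10¹³)^(1/4).

T ≈ 2200 K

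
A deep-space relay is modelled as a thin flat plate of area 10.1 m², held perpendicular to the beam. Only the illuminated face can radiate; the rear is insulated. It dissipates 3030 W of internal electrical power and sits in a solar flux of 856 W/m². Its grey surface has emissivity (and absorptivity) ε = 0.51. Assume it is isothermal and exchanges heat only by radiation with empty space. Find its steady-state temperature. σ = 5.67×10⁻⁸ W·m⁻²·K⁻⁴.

At steady state, absorbed solar power + internal power = radiated power.
Absorbed: α·S·A_cross = 0.51·856·10.10 = 4409 W (cross-section A).
Total input = 4409 + 3030 = 7439 W.
Radiated: εσ·A_surf·T⁴ with A_surf = A = 10.10 m².
T⁴ = 7439/(0.51·5.67×10⁻⁸·10.10) = 2.547×10¹⁰ K⁴.

T ≈ 399 K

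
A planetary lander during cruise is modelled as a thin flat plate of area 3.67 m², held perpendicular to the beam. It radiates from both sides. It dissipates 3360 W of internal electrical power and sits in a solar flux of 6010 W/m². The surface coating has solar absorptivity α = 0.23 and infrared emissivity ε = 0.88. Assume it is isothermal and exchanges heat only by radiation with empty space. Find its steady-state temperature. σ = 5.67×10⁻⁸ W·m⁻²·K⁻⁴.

At steady state, absorbed solar power + internal power = radiated power.
Absorbed: α·S·A_cross = 0.23·6010·3.670 = 5073 W (cross-section A).
Total input = 5073 + 3360 = 8433 W.
Radiated: εσ·A_surf·T⁴ with A_surf = 2A = 7.340 m².
T⁴ = 8433/(0.88·5.67×10⁻⁸·7.340) = 2.303×10¹⁰ K⁴.

T ≈ 390 K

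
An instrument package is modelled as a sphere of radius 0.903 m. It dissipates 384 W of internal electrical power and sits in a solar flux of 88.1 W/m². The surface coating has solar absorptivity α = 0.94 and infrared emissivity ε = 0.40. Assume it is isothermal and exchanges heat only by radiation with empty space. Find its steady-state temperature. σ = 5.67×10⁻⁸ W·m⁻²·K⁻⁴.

T ≈ 225 K

At steady state, absorbed solar power + internal power = radiated power.
Absorbed: α·S·A_cross = 0.94·88.1·2.562 = 212.1 W (cross-section πr²).
Total input = 212.1 + 384 = 596.1 W.
Radiated: εσ·A_surf·T⁴ with A_surf = 4πr² = 10.25 m².
T⁴ = 596.1/(0.40·5.67×10⁻⁸·10.25) = 2.565×10⁹ K⁴.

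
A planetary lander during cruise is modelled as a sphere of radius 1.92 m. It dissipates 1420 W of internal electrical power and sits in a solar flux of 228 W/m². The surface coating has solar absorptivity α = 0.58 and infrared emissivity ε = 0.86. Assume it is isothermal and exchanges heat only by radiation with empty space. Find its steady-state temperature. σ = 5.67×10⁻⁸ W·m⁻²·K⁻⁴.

T ≈ 190 K

At steady state, absorbed solar power + internal power = radiated power.
Absorbed: α·S·A_cross = 0.58·228·11.58 = 1531 W (cross-section πr²).
Total input = 1531 + 1420 = 2951 W.
Radiated: εσ·A_surf·T⁴ with A_surf = 4πr² = 46.32 m².
T⁴ = 2951/(0.86·5.67×10⁻⁸·46.32) = 1.307×10⁹ K⁴.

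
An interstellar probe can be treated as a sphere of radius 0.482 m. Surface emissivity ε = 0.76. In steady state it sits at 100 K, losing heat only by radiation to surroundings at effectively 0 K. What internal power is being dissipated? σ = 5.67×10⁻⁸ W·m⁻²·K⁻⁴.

P ≈ 12.6 W

Steady state: P = εσA T⁴.
A = 4πr² = 2.919 m²; T⁴ = (100)⁴ = 1.000×10⁸ K⁴.
P = 0.76 × 5.67×10⁻⁸ × 2.919 × 1.000×10⁸.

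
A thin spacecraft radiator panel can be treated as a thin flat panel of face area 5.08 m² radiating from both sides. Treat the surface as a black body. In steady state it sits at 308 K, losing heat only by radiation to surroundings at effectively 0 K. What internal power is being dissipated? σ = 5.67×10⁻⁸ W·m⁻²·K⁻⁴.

Steady state: P = εσA T⁴.
A = 2·5.08 = 10.16 m²; T⁴ = (308)⁴ = 8.999×10⁹ K⁴.
P = 1.0 × 5.67×10⁻⁸ × 10.16 × 8.999×10⁹.

P ≈ 5180 W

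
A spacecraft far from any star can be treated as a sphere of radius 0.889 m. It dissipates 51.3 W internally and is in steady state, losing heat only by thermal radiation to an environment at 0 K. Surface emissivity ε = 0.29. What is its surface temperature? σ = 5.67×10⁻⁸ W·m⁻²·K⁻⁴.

Steady state: internal power = radiated power, P = εσA T⁴.
Radiating area A = 4πr² = 9.931 m².
T⁴ = P/(εσA) = 51.3/(0.29·5.67×10⁻⁸·9.931) = 3.141×10⁸ K⁴.
T = (3.141×10⁸)^(1/4).

T ≈ 133 K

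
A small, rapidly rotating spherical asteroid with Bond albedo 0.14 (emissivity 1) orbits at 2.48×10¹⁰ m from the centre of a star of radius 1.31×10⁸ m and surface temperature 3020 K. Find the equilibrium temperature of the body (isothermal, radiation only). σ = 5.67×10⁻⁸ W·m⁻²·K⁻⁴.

The star's surface emits σT_*⁴; at distance d the flux is S = σT_*⁴(R_*/d)².
S = 5.67×10⁻⁸·(3020)⁴·(1.31×10⁸/2.48×10¹⁰)² = 131.6 W/m².
For an isothermal sphere T⁴ = (1−a)S/(4σ) = 4.990×10⁸ K⁴.

T ≈ 149 K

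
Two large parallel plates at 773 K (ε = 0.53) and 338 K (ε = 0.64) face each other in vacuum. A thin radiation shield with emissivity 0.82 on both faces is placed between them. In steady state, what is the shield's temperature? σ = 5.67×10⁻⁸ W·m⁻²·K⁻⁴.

T_s ≈ 643 K

In steady state the net flux on the hot side equals that on the cold side.
σ(T₁⁴−T_s⁴)/D₁ = σ(T_s⁴−T₂⁴)/D₂, with D₁ = 1/ε₁+1/ε_s−1 = 2.106, D₂ = 1/ε_s+1/ε₂−1 = 1.782.
Solve for T_s⁴: T_s⁴ = (D₂·T₁⁴ + D₁·T₂⁴)/(D₁+D₂) = 1.707×10¹¹ K⁴.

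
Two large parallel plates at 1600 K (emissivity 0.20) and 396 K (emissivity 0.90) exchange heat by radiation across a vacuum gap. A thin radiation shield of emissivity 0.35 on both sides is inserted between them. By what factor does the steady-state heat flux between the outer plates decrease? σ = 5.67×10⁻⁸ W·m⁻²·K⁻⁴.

factor ≈ 1.92

Without shield: q₀ = σΔ(T⁴)/(1/ε₁+1/ε₂−1) with denominator 5.111.
With shield the two gaps are in series; the resistances add: (1/ε₁+1/ε_s−1)+(1/ε_s+1/ε₂−1) = 6.857+2.968 = 9.825.
Heat-flux ratio q₀/q = 9.825/5.111.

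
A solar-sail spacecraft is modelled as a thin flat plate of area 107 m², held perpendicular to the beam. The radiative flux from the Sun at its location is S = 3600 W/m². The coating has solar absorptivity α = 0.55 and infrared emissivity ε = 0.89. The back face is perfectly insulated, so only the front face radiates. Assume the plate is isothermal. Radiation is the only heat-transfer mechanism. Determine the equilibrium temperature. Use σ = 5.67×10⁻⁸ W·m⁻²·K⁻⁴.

At equilibrium, absorbed power = emitted power.
Absorbing cross-section = A = 107.0 m²; emitting surface = A = 107.0 m² (ratio 1).
αS·A_cross = εσ·A_surf·T⁴  ⇒  T⁴ = αS/(ε·1σ).
T⁴ = 0.550·3600/(0.89·1·5.67×10⁻⁸) = 3.924×10¹⁰ K⁴.
T = (3.924×10¹⁰)^(1/4).

T ≈ 445 K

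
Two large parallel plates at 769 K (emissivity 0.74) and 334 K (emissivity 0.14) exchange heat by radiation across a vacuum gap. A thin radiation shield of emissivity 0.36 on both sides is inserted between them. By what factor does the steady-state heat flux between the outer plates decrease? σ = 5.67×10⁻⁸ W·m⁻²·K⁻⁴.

factor ≈ 1.61

Without shield: q₀ = σΔ(T⁴)/(1/ε₁+1/ε₂−1) with denominator 7.494.
With shield the two gaps are in series; the resistances add: (1/ε₁+1/ε_s−1)+(1/ε_s+1/ε₂−1) = 3.129+8.921 = 12.05.
Heat-flux ratio q₀/q = 12.05/7.494.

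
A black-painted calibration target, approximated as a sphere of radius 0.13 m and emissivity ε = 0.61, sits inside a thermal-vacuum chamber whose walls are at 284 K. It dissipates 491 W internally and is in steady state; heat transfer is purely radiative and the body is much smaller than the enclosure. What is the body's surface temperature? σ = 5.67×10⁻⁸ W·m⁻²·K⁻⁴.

T ≈ 520 K

For a small grey body in a large enclosure, net radiated power = εσA(T⁴ − T_w⁴).
Steady state: P = εσA(T⁴ − T_w⁴) with A = 4πr² = 0.2124 m².
T⁴ = P/(εσA) + T_w⁴ = 491/(0.61·5.67×10⁻⁸·0.2124) + (284)⁴
    = 6.685×10¹⁰ + 6.505×10⁹ = 7.335×10¹⁰ K⁴.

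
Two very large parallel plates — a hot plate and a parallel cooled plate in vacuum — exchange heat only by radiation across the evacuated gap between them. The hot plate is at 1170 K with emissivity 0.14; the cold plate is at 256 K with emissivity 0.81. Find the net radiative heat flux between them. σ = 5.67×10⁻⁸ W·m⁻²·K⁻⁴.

For two infinite grey parallel plates, q = σ(T₁⁴ − T₂⁴)/(1/ε₁ + 1/ε₂ − 1).
T₁⁴ − T₂⁴ = 1.874×10¹² − 4.295×10⁹ = 1.870×10¹² K⁴.
1/ε₁ + 1/ε₂ − 1 = 7.143 + 1.235 − 1 = 7.377.
q = 5.67×10⁻⁸ × 1.870×10¹² / 7.377.

q ≈ 14400 W/m²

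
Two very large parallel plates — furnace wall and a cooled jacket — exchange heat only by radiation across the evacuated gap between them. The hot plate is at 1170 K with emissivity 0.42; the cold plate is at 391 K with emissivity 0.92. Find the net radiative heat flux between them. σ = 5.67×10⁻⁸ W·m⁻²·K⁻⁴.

q ≈ 42500 W/m²

For two infinite grey parallel plates, q = σ(T₁⁴ − T₂⁴)/(1/ε₁ + 1/ε₂ − 1).
T₁⁴ − T₂⁴ = 1.874×10¹² − 2.337×10¹⁰ = 1.851×10¹² K⁴.
1/ε₁ + 1/ε₂ − 1 = 2.381 + 1.087 − 1 = 2.468.
q = 5.67×10⁻⁸ × 1.851×10¹² / 2.468.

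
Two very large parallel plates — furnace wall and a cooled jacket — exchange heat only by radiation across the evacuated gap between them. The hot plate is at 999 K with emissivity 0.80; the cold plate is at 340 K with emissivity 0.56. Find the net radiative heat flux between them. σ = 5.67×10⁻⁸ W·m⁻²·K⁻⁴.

q ≈ 27400 W/m²

For two infinite grey parallel plates, q = σ(T₁⁴ − T₂⁴)/(1/ε₁ + 1/ε₂ − 1).
T₁⁴ − T₂⁴ = 9.960×10¹¹ − 1.336×10¹⁰ = 9.826×10¹¹ K⁴.
1/ε₁ + 1/ε₂ − 1 = 1.250 + 1.786 − 1 = 2.036.
q = 5.67×10⁻⁸ × 9.826×10¹¹ / 2.036.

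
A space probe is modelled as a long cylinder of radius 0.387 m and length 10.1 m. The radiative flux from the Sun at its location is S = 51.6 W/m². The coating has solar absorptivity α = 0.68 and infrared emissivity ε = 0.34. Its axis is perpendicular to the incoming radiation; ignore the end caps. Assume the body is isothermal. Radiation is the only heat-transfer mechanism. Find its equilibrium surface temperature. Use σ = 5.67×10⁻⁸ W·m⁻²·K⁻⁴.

At equilibrium, absorbed power = emitted power.
Absorbing cross-section = 2rL = 7.817 m²; emitting surface = 2πrL = 24.56 m² (ratio π).
αS·A_cross = εσ·A_surf·T⁴  ⇒  T⁴ = αS/(ε·πσ).
T⁴ = 0.680·51.6/(0.34·π·5.67×10⁻⁸) = 5.794×10⁸ K⁴.
T = (5.794×10⁸)^(1/4).

T ≈ 155 K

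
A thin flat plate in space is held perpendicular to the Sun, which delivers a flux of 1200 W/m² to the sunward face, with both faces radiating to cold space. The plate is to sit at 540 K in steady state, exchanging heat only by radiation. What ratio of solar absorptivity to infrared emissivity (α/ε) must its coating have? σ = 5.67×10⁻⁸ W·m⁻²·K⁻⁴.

α/ε ≈ 8.04

Balance: αS·A = εσ·2A·T⁴ ⇒ α/ε = 2σT⁴/S.
α/ε = 2·5.67×10⁻⁸·(540)⁴/1200 = 2·5.67×10⁻⁸·8.503×10¹⁰/1200.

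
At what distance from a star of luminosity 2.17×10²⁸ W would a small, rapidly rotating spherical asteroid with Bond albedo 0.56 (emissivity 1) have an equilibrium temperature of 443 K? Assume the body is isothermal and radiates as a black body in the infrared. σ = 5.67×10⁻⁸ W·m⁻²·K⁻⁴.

d ≈ 2.95×10¹¹ m

For an isothermal black-emitting sphere, (1−a)S·πr² = σ·4πr²·T⁴ ⇒ S = 4σT⁴/(1−a).
S = 4·5.67×10⁻⁸·(443)⁴/0.440 = 19850 W/m².
Flux falls as S = L/(4πd²), so d = √(L/(4πS)) = √(2.17×10²⁸/(4π·19850)).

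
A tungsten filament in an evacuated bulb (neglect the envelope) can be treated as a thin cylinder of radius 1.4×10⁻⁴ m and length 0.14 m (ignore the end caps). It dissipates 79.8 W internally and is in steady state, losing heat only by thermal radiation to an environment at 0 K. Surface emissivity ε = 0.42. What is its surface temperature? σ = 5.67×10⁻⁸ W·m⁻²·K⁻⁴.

T ≈ 2280 K

Steady state: internal power = radiated power, P = εσA T⁴.
Radiating area A = 2πrL = 1.232×10⁻⁴ m².
T⁴ = P/(εσA) = 79.8/(0.42·5.67×10⁻⁸·1.232×10⁻⁴) = 2.721×10¹³ K⁴.
T = (2.721×10¹³)^(1/4).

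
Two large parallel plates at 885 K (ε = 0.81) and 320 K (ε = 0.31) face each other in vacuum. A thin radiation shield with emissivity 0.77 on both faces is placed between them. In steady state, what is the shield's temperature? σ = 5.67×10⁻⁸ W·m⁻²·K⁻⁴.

T_s ≈ 810 K

In steady state the net flux on the hot side equals that on the cold side.
σ(T₁⁴−T_s⁴)/D₁ = σ(T_s⁴−T₂⁴)/D₂, with D₁ = 1/ε₁+1/ε_s−1 = 1.533, D₂ = 1/ε_s+1/ε₂−1 = 3.525.
Solve for T_s⁴: T_s⁴ = (D₂·T₁⁴ + D₁·T₂⁴)/(D₁+D₂) = 4.307×10¹¹ K⁴.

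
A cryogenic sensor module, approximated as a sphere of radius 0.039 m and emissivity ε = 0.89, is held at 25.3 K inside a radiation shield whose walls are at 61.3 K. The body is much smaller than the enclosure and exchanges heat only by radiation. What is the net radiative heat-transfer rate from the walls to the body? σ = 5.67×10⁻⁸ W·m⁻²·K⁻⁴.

For a small grey body in a large enclosure: P_net = εσA(T_body⁴ − T_wall⁴).
A = 4πr² = 0.01911 m²; T_body⁴ − T_wall⁴ = 4.097×10⁵ − 1.412×10⁷ = -1.371×10⁷ K⁴.
|P_net| = 0.89·5.67×10⁻⁸·0.01911·1.371×10⁷.

P_net ≈ 0.0132 W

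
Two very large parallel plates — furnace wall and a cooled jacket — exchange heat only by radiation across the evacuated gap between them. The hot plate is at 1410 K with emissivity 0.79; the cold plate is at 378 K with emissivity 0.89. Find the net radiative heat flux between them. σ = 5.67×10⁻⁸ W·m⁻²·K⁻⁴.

For two infinite grey parallel plates, q = σ(T₁⁴ − T₂⁴)/(1/ε₁ + 1/ε₂ − 1).
T₁⁴ − T₂⁴ = 3.953×10¹² − 2.042×10¹⁰ = 3.932×10¹² K⁴.
1/ε₁ + 1/ε₂ − 1 = 1.266 + 1.124 − 1 = 1.389.
q = 5.67×10⁻⁸ × 3.932×10¹² / 1.389.

q ≈ 1.60×10⁵ W/m²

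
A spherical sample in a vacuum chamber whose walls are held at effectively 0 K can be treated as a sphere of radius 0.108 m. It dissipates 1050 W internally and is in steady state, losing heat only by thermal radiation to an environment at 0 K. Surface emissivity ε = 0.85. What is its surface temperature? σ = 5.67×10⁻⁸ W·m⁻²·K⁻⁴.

T ≈ 621 K

Steady state: internal power = radiated power, P = εσA T⁴.
Radiating area A = 4πr² = 0.1466 m².
T⁴ = P/(εσA) = 1050/(0.85·5.67×10⁻⁸·0.1466) = 1.486×10¹¹ K⁴.
T = (1.486×10¹¹)^(1/4).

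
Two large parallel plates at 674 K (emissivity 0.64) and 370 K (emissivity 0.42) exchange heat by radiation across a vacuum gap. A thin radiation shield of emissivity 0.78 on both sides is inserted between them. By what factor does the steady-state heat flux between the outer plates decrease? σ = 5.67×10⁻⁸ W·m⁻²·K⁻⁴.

Without shield: q₀ = σΔ(T⁴)/(1/ε₁+1/ε₂−1) with denominator 2.943.
With shield the two gaps are in series; the resistances add: (1/ε₁+1/ε_s−1)+(1/ε_s+1/ε₂−1) = 1.845+2.663 = 4.508.
Heat-flux ratio q₀/q = 4.508/2.943.

factor ≈ 1.53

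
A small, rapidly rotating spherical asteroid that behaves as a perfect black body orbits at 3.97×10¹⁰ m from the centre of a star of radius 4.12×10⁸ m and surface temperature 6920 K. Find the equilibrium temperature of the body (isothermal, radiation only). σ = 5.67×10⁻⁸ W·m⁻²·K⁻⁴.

T ≈ 498 K

The star's surface emits σT_*⁴; at distance d the flux is S = σT_*⁴(R_*/d)².
S = 5.67×10⁻⁸·(6920)⁴·(4.12×10⁸/3.97×10¹⁰)² = 14000 W/m².
For an isothermal sphere T⁴ = (1−a)S/(4σ) = 6.174×10¹⁰ K⁴.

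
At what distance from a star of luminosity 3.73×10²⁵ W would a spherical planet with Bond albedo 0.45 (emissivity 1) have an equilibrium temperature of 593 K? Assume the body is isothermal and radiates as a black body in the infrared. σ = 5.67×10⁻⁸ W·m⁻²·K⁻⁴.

d ≈ 7.63×10⁹ m

For an isothermal black-emitting sphere, (1−a)S·πr² = σ·4πr²·T⁴ ⇒ S = 4σT⁴/(1−a).
S = 4·5.67×10⁻⁸·(593)⁴/0.550 = 50990 W/m².
Flux falls as S = L/(4πd²), so d = √(L/(4πS)) = √(3.73×10²⁵/(4π·50990)).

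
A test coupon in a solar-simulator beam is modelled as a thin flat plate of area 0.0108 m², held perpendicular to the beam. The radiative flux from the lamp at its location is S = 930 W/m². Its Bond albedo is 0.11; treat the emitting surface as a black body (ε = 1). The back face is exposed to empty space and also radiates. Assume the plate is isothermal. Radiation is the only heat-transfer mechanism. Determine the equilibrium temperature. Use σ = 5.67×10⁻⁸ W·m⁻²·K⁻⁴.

T ≈ 292 K

At equilibrium, absorbed power = emitted power.
Absorbing cross-section = A = 0.01080 m²; emitting surface = 2A = 0.02160 m² (ratio 2).
(1−a)S·A_cross = εσ·A_surf·T⁴  ⇒  T⁴ = (1−a)S/(2σ).
T⁴ = 0.890·930/(2·5.67×10⁻⁸) = 7.299×10⁹ K⁴.
T = (7.299×10⁹)^(1/4).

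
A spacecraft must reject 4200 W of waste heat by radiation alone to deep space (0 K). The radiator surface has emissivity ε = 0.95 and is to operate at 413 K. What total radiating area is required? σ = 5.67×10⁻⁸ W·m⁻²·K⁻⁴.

P = εσA T⁴ ⇒ A = P/(εσT⁴).
T⁴ = 2.909×10¹⁰ K⁴.
A = 4200/(0.95 × 5.67×10⁻⁸ × 2.909×10¹⁰).

A ≈ 2.68 m²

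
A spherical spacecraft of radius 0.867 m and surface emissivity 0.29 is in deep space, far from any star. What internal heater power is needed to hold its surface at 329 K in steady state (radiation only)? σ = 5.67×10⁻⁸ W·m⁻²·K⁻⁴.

P ≈ 1820 W

P = εσ·4πr²·T⁴.
4πr² = 9.446 m²; T⁴ = 1.172×10¹⁰ K⁴.
P = 0.29·5.67×10⁻⁸·9.446·1.172×10¹⁰.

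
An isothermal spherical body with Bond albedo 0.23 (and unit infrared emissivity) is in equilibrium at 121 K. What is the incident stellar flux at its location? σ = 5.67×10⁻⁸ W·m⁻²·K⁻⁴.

(1−a)S·πr² = σ·4πr²·T⁴ ⇒ S = 4σT⁴/(1−a).
S = 4·5.67×10⁻⁸·2.144×10⁸/0.770.

S ≈ 63.1 W/m²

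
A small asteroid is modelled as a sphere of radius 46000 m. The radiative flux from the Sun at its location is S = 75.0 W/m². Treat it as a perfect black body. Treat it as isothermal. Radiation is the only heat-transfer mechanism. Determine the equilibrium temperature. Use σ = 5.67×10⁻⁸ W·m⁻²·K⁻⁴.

T ≈ 135 K

At equilibrium, absorbed power = emitted power.
Absorbing cross-section = πr² = 6.648×10⁹ m²; emitting surface = 4πr² = 2.659×10¹⁰ m² (ratio 4).
S·A_cross = εσ·A_surf·T⁴  ⇒  T⁴ = S/(4σ).
T⁴ = 1.00·75.0/(4·5.67×10⁻⁸) = 3.307×10⁸ K⁴.
T = (3.307×10⁸)^(1/4).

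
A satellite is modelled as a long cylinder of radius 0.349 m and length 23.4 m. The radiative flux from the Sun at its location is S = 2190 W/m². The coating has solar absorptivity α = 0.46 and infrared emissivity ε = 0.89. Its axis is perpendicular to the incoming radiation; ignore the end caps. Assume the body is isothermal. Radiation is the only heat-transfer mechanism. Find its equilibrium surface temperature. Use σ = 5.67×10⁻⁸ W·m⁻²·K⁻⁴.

At equilibrium, absorbed power = emitted power.
Absorbing cross-section = 2rL = 16.33 m²; emitting surface = 2πrL = 51.31 m² (ratio π).
αS·A_cross = εσ·A_surf·T⁴  ⇒  T⁴ = αS/(ε·πσ).
T⁴ = 0.460·2190/(0.89·π·5.67×10⁻⁸) = 6.354×10⁹ K⁴.
T = (6.354×10⁹)^(1/4).

T ≈ 282 K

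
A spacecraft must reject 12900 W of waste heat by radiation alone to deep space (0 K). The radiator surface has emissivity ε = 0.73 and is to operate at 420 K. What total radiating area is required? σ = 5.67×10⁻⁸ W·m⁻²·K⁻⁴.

P = εσA T⁴ ⇒ A = P/(εσT⁴).
T⁴ = 3.112×10¹⁰ K⁴.
A = 12900/(0.73 × 5.67×10⁻⁸ × 3.112×10¹⁰).

A ≈ 10.0 m²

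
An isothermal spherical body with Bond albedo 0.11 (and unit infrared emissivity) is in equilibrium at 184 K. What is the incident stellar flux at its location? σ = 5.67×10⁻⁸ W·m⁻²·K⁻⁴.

S ≈ 292 W/m²

(1−a)S·πr² = σ·4πr²·T⁴ ⇒ S = 4σT⁴/(1−a).
S = 4·5.67×10⁻⁸·1.146×10⁹/0.890.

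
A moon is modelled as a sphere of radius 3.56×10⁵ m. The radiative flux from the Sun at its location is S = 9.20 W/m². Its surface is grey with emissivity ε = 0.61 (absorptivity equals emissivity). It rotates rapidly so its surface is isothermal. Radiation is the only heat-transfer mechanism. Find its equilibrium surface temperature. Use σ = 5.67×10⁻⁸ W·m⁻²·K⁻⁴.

T ≈ 79.8 K

At equilibrium, absorbed power = emitted power.
Absorbing cross-section = πr² = 3.982×10¹¹ m²; emitting surface = 4πr² = 1.593×10¹² m² (ratio 4).
εS·A_cross = εσ·A_surf·T⁴  ⇒  T⁴ = S/(4σ)   (ε cancels).
T⁴ = 9.20/(4·5.67×10⁻⁸) = 4.056×10⁷ K⁴.
T = (4.056×10⁷)^(1/4).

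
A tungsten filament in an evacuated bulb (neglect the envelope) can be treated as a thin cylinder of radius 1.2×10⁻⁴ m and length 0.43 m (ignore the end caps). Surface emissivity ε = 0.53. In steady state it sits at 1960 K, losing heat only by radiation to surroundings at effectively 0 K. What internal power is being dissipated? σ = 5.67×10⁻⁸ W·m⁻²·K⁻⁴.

Steady state: P = εσA T⁴.
A = 2πrL = 3.242×10⁻⁴ m²; T⁴ = (1960)⁴ = 1.476×10¹³ K⁴.
P = 0.53 × 5.67×10⁻⁸ × 3.242×10⁻⁴ × 1.476×10¹³.

P ≈ 144 W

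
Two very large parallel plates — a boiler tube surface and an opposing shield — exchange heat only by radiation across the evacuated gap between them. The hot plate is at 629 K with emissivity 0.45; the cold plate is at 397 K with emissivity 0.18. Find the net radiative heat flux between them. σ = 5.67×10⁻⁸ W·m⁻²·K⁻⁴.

For two infinite grey parallel plates, q = σ(T₁⁴ − T₂⁴)/(1/ε₁ + 1/ε₂ − 1).
T₁⁴ − T₂⁴ = 1.565×10¹¹ − 2.484×10¹⁰ = 1.317×10¹¹ K⁴.
1/ε₁ + 1/ε₂ − 1 = 2.222 + 5.556 − 1 = 6.778.
q = 5.67×10⁻⁸ × 1.317×10¹¹ / 6.778.

q ≈ 1100 W/m²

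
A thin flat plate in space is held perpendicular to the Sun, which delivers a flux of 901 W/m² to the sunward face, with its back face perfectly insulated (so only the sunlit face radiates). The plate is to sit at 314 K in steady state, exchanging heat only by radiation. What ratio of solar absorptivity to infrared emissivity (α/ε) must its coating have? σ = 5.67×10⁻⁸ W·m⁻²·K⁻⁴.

α/ε ≈ 0.612

Balance: αS·A = εσ·1A·T⁴ ⇒ α/ε = σT⁴/S.
α/ε = 5.67×10⁻⁸·(314)⁴/901 = 5.67×10⁻⁸·9.721×10⁹/901.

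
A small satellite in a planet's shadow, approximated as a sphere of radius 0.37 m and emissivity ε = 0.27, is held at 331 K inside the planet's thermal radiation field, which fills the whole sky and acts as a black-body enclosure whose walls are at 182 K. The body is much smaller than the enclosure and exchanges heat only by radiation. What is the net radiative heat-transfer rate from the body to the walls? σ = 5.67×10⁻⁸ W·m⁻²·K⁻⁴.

For a small grey body in a large enclosure: P_net = εσA(T_body⁴ − T_wall⁴).
A = 4πr² = 1.720 m²; T_body⁴ − T_wall⁴ = 1.200×10¹⁰ − 1.097×10⁹ = 1.091×10¹⁰ K⁴.
|P_net| = 0.27·5.67×10⁻⁸·1.720·1.091×10¹⁰.

P_net ≈ 287 W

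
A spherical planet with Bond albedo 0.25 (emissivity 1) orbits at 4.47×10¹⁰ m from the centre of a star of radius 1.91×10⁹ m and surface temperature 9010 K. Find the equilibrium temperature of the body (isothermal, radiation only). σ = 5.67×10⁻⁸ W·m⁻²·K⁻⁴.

The star's surface emits σT_*⁴; at distance d the flux is S = σT_*⁴(R_*/d)².
S = 5.67×10⁻⁸·(9010)⁴·(1.91×10⁹/4.47×10¹⁰)² = 6.822×10⁵ W/m².
For an isothermal sphere T⁴ = (1−a)S/(4σ) = 2.256×10¹² K⁴.

T ≈ 1230 K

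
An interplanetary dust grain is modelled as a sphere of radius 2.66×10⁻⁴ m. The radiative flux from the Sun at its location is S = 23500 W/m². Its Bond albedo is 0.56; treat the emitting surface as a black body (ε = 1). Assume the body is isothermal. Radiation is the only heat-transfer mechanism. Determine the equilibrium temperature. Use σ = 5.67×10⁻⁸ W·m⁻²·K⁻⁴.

At equilibrium, absorbed power = emitted power.
Absorbing cross-section = πr² = 2.223×10⁻⁷ m²; emitting surface = 4πr² = 8.891×10⁻⁷ m² (ratio 4).
(1−a)S·A_cross = εσ·A_surf·T⁴  ⇒  T⁴ = (1−a)S/(4σ).
T⁴ = 0.440·23500/(4·5.67×10⁻⁸) = 4.559×10¹⁰ K⁴.
T = (4.559×10¹⁰)^(1/4).

T ≈ 462 K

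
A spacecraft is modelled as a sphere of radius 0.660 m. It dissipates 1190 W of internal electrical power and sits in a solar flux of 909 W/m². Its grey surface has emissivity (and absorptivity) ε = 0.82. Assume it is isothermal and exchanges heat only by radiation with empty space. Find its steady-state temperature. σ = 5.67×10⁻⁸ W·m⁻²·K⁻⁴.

At steady state, absorbed solar power + internal power = radiated power.
Absorbed: α·S·A_cross = 0.82·909·1.368 = 1020 W (cross-section πr²).
Total input = 1020 + 1190 = 2210 W.
Radiated: εσ·A_surf·T⁴ with A_surf = 4πr² = 5.474 m².
T⁴ = 2210/(0.82·5.67×10⁻⁸·5.474) = 8.684×10⁹ K⁴.

T ≈ 305 K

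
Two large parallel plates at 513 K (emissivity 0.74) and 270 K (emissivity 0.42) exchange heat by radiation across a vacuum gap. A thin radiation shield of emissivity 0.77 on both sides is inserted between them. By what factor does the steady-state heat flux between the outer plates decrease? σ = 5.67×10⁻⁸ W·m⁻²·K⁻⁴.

Without shield: q₀ = σΔ(T⁴)/(1/ε₁+1/ε₂−1) with denominator 2.732.
With shield the two gaps are in series; the resistances add: (1/ε₁+1/ε_s−1)+(1/ε_s+1/ε₂−1) = 1.650+2.680 = 4.330.
Heat-flux ratio q₀/q = 4.330/2.732.

factor ≈ 1.58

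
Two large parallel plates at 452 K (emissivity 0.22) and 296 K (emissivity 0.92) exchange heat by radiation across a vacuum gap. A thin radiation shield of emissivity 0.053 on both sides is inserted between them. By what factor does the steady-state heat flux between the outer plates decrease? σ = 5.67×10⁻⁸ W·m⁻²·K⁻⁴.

Without shield: q₀ = σΔ(T⁴)/(1/ε₁+1/ε₂−1) with denominator 4.632.
With shield the two gaps are in series; the resistances add: (1/ε₁+1/ε_s−1)+(1/ε_s+1/ε₂−1) = 22.41+18.95 = 41.37.
Heat-flux ratio q₀/q = 41.37/4.632.

factor ≈ 8.93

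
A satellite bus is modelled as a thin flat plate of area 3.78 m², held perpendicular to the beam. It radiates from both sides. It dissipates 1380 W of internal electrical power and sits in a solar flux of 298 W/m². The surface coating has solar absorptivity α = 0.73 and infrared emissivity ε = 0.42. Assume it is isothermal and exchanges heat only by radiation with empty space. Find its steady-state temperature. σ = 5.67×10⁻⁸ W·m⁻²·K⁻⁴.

At steady state, absorbed solar power + internal power = radiated power.
Absorbed: α·S·A_cross = 0.73·298·3.780 = 822.3 W (cross-section A).
Total input = 822.3 + 1380 = 2202 W.
Radiated: εσ·A_surf·T⁴ with A_surf = 2A = 7.560 m².
T⁴ = 2202/(0.42·5.67×10⁻⁸·7.560) = 1.223×10¹⁰ K⁴.

T ≈ 333 K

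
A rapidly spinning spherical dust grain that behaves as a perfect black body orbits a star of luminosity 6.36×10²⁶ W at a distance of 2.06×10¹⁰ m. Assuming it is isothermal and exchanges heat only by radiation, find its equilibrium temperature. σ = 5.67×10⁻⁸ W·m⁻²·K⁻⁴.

First find the stellar flux at distance d: S = L/(4πd²) = 6.36×10²⁶/(4π·(2.06×10¹⁰)²) = 1.193×10⁵ W/m².
For an isothermal sphere, absorbed (1−a)S·πr² = emitted σ·4πr²·T⁴, so T⁴ = (1−a)S/(4σ).
T⁴ = 1.00·1.193×10⁵/(4·5.67×10⁻⁸) = 5.259×10¹¹ K⁴.

T ≈ 852 K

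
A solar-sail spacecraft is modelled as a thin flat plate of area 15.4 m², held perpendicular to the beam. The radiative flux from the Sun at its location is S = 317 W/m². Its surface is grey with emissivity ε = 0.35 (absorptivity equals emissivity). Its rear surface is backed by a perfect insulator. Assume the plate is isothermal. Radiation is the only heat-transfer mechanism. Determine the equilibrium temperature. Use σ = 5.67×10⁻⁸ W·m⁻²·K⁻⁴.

At equilibrium, absorbed power = emitted power.
Absorbing cross-section = A = 15.40 m²; emitting surface = A = 15.40 m² (ratio 1).
εS·A_cross = εσ·A_surf·T⁴  ⇒  T⁴ = S/(1σ)   (ε cancels).
T⁴ = 317/(1·5.67×10⁻⁸) = 5.591×10⁹ K⁴.
T = (5.591×10⁹)^(1/4).

T ≈ 273 K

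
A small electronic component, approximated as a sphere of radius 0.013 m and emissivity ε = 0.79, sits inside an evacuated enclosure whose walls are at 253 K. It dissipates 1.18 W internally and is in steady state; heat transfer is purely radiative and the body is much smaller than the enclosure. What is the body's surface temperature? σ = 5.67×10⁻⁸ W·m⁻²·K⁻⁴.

T ≈ 358 K

For a small grey body in a large enclosure, net radiated power = εσA(T⁴ − T_w⁴).
Steady state: P = εσA(T⁴ − T_w⁴) with A = 4πr² = 0.002124 m².
T⁴ = P/(εσA) + T_w⁴ = 1.18/(0.79·5.67×10⁻⁸·0.002124) + (253)⁴
    = 1.240×10¹⁰ + 4.097×10⁹ = 1.650×10¹⁰ K⁴.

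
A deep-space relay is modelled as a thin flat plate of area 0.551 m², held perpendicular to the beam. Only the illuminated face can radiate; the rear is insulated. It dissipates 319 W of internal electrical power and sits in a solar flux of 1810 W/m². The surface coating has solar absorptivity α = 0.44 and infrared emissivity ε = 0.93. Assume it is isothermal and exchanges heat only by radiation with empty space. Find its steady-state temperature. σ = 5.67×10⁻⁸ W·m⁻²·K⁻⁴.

T ≈ 402 K

At steady state, absorbed solar power + internal power = radiated power.
Absorbed: α·S·A_cross = 0.44·1810·0.5510 = 438.8 W (cross-section A).
Total input = 438.8 + 319 = 757.8 W.
Radiated: εσ·A_surf·T⁴ with A_surf = A = 0.5510 m².
T⁴ = 757.8/(0.93·5.67×10⁻⁸·0.5510) = 2.608×10¹⁰ K⁴.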